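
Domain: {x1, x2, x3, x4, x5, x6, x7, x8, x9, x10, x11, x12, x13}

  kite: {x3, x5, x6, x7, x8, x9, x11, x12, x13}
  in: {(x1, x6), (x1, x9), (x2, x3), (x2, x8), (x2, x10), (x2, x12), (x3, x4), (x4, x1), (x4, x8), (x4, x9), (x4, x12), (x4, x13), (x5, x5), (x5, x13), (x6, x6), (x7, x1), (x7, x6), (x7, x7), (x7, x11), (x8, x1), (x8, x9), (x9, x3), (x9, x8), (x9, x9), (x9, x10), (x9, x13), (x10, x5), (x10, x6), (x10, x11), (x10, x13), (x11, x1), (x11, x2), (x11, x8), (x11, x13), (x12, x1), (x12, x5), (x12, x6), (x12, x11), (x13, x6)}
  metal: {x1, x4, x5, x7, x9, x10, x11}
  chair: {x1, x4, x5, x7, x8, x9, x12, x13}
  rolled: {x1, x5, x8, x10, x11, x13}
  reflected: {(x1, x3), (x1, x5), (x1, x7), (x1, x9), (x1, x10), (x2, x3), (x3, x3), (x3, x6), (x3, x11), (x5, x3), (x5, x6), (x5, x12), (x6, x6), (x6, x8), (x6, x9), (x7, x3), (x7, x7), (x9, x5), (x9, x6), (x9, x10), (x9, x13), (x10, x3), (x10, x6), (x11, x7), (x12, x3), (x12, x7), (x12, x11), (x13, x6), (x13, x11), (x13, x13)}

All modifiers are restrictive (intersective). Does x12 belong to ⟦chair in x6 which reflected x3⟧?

yes

⟦in x6⟧ = {x : ⟨x, x6⟩ ∈ ⟦in⟧} = {x1, x6, x7, x10, x12, x13}
⟦which reflected x3⟧ = {x : ⟨x, x3⟩ ∈ ⟦reflected⟧} = {x1, x2, x3, x5, x7, x10, x12}
⟦chair⟧ = {x1, x4, x5, x7, x8, x9, x12, x13}
… ∩ ⟦in x6⟧ = {x1, x4, x5, x7, x8, x9, x12, x13} ∩ {x1, x6, x7, x10, x12, x13} = {x1, x7, x12, x13}
… ∩ ⟦which reflected x3⟧ = {x1, x7, x12, x13} ∩ {x1, x2, x3, x5, x7, x10, x12} = {x1, x7, x12}
⟦chair in x6 which reflected x3⟧ = {x1, x7, x12}; x12 ∈ this set.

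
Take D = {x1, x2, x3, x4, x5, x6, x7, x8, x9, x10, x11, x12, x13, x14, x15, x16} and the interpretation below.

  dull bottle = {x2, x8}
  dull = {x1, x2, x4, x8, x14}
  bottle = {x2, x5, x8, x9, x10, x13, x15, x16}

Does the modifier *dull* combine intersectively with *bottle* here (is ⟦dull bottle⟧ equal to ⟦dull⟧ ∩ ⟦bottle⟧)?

yes

⟦dull⟧ ∩ ⟦bottle⟧ = {x1, x2, x4, x8, x14} ∩ {x2, x5, x8, x9, x10, x13, x15, x16} = {x2, x8}
Observed ⟦dull bottle⟧ = {x2, x8}.
These coincide, so the modifier is intersective here.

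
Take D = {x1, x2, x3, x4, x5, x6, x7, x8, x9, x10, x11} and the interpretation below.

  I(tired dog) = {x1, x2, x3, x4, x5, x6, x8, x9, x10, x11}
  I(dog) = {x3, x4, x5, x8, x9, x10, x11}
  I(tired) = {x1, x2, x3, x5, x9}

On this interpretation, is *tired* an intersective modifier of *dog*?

no

⟦tired⟧ ∩ ⟦dog⟧ = {x1, x2, x3, x5, x9} ∩ {x3, x4, x5, x8, x9, x10, x11} = {x3, x5, x9}
Observed ⟦tired dog⟧ = {x1, x2, x3, x4, x5, x6, x8, x9, x10, x11}.
These differ, so the modifier is not intersective in this model.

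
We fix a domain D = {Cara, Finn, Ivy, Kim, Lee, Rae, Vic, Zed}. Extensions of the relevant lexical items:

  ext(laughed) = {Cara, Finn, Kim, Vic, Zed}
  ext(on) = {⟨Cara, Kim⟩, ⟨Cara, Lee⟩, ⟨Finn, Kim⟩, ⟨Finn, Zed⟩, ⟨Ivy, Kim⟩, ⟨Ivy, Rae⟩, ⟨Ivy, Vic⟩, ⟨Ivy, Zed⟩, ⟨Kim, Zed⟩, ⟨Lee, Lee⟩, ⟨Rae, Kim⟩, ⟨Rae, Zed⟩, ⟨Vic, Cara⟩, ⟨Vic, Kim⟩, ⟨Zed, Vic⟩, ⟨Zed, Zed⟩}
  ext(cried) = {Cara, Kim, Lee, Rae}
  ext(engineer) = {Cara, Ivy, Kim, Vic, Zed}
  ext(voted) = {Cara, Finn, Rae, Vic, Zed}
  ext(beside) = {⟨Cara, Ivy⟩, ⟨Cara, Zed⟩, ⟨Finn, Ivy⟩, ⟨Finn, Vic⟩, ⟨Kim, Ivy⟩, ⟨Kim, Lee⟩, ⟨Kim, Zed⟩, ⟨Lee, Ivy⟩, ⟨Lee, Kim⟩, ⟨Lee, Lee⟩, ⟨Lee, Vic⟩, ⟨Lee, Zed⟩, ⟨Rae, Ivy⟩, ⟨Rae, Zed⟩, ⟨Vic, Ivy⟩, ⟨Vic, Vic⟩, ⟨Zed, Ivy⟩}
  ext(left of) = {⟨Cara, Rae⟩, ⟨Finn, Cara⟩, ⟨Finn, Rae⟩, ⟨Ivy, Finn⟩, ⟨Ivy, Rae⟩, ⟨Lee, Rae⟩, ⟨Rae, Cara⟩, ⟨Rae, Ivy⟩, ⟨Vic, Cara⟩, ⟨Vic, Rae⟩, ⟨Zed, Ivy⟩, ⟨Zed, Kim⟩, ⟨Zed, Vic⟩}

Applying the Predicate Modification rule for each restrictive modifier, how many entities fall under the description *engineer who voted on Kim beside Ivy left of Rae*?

⟦who voted⟧ = ⟦voted⟧ = {Cara, Finn, Rae, Vic, Zed}
⟦on Kim⟧ = {x : ⟨x, Kim⟩ ∈ ⟦on⟧} = {Cara, Finn, Ivy, Rae, Vic}
⟦beside Ivy⟧ = {x : ⟨x, Ivy⟩ ∈ ⟦beside⟧} = {Cara, Finn, Kim, Lee, Rae, Vic, Zed}
⟦left of Rae⟧ = {x : ⟨x, Rae⟩ ∈ ⟦left of⟧} = {Cara, Finn, Ivy, Lee, Vic}
⟦engineer⟧ = {Cara, Ivy, Kim, Vic, Zed}
… ∩ ⟦who voted⟧ = {Cara, Ivy, Kim, Vic, Zed} ∩ {Cara, Finn, Rae, Vic, Zed} = {Cara, Vic, Zed}
… ∩ ⟦on Kim⟧ = {Cara, Vic, Zed} ∩ {Cara, Finn, Ivy, Rae, Vic} = {Cara, Vic}
… ∩ ⟦beside Ivy⟧ = {Cara, Vic} ∩ {Cara, Finn, Kim, Lee, Rae, Vic, Zed} = {Cara, Vic}
… ∩ ⟦left of Rae⟧ = {Cara, Vic} ∩ {Cara, Finn, Ivy, Lee, Vic} = {Cara, Vic}
⟦engineer who voted on Kim beside Ivy left of Rae⟧ = {Cara, Vic}, so the cardinality is 2.

2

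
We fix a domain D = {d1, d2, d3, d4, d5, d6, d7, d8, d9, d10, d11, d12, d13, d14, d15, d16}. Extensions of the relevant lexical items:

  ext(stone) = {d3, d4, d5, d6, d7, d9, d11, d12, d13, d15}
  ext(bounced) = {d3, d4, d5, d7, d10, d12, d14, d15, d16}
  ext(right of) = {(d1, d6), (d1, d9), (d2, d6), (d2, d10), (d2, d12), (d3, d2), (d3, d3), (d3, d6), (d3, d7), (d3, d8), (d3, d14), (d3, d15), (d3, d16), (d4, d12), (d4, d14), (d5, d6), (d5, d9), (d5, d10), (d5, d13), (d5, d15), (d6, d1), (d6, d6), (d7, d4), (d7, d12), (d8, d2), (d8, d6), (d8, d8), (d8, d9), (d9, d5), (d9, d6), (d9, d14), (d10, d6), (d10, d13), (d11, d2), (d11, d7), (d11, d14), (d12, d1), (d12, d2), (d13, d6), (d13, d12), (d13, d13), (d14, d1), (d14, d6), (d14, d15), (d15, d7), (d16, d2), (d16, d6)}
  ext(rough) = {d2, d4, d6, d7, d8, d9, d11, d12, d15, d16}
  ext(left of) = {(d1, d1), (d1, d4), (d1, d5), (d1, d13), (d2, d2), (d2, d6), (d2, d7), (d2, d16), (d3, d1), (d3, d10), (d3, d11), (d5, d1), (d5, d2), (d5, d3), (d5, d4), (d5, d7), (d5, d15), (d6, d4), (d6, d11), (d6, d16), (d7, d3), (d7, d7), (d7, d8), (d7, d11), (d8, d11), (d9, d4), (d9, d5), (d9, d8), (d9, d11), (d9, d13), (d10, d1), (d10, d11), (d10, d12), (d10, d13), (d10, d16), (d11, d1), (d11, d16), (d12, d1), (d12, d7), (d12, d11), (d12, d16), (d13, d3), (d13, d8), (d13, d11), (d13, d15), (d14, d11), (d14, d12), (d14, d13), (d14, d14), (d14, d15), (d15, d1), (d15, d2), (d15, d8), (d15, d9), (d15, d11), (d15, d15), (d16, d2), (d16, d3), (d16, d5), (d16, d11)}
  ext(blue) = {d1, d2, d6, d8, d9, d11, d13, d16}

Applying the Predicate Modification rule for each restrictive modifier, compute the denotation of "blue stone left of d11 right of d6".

⟦left of d11⟧ = {x : ⟨x, d11⟩ ∈ ⟦left of⟧} = {d3, d6, d7, d8, d9, d10, d12, d13, d14, d15, d16}
⟦right of d6⟧ = {x : ⟨x, d6⟩ ∈ ⟦right of⟧} = {d1, d2, d3, d5, d6, d8, d9, d10, d13, d14, d16}
⟦stone⟧ = {d3, d4, d5, d6, d7, d9, d11, d12, d13, d15}
… ∩ ⟦left of d11⟧ = {d3, d4, d5, d6, d7, d9, d11, d12, d13, d15} ∩ {d3, d6, d7, d8, d9, d10, d12, d13, d14, d15, d16} = {d3, d6, d7, d9, d12, d13, d15}
… ∩ ⟦right of d6⟧ = {d3, d6, d7, d9, d12, d13, d15} ∩ {d1, d2, d3, d5, d6, d8, d9, d10, d13, d14, d16} = {d3, d6, d9, d13}
… ∩ ⟦blue⟧ = {d3, d6, d9, d13} ∩ {d1, d2, d6, d8, d9, d11, d13, d16} = {d6, d9, d13}
So ⟦blue stone left of d11 right of d6⟧ = {d6, d9, d13}.

{d6, d9, d13}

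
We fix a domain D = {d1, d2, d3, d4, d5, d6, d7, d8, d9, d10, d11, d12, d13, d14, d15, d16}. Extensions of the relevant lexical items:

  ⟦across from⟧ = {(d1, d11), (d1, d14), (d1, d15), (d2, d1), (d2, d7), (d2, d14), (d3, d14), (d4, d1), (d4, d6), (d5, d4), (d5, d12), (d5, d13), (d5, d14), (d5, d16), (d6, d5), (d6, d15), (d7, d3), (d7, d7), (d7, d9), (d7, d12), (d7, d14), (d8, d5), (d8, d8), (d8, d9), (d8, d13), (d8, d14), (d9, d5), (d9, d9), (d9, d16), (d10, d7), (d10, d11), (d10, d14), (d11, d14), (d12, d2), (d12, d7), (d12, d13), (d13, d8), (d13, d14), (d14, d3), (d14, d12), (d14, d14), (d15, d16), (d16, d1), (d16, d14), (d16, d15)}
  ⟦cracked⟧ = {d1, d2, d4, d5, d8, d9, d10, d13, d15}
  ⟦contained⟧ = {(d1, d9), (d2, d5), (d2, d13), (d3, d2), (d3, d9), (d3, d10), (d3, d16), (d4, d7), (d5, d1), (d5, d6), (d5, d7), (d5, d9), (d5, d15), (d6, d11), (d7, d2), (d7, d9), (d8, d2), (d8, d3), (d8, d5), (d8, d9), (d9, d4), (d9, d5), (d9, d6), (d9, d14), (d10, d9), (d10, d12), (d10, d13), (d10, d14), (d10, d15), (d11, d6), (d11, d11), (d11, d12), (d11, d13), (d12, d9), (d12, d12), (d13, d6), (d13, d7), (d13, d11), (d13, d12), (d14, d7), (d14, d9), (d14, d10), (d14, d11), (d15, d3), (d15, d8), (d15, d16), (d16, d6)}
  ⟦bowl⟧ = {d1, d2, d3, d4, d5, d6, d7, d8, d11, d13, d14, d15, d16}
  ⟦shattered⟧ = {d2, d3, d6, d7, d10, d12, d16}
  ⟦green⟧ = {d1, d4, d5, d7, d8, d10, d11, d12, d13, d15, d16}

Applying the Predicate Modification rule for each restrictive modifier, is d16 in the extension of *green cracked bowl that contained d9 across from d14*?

no

⟦that contained d9⟧ = {x : ⟨x, d9⟩ ∈ ⟦contained⟧} = {d1, d3, d5, d7, d8, d10, d12, d14}
⟦across from d14⟧ = {x : ⟨x, d14⟩ ∈ ⟦across from⟧} = {d1, d2, d3, d5, d7, d8, d10, d11, d13, d14, d16}
⟦bowl⟧ = {d1, d2, d3, d4, d5, d6, d7, d8, d11, d13, d14, d15, d16}
… ∩ ⟦that contained d9⟧ = {d1, d2, d3, d4, d5, d6, d7, d8, d11, d13, d14, d15, d16} ∩ {d1, d3, d5, d7, d8, d10, d12, d14} = {d1, d3, d5, d7, d8, d14}
… ∩ ⟦across from d14⟧ = {d1, d3, d5, d7, d8, d14} ∩ {d1, d2, d3, d5, d7, d8, d10, d11, d13, d14, d16} = {d1, d3, d5, d7, d8, d14}
… ∩ ⟦green⟧ = {d1, d3, d5, d7, d8, d14} ∩ {d1, d4, d5, d7, d8, d10, d11, d12, d13, d15, d16} = {d1, d5, d7, d8}
… ∩ ⟦cracked⟧ = {d1, d5, d7, d8} ∩ {d1, d2, d4, d5, d8, d9, d10, d13, d15} = {d1, d5, d8}
⟦green cracked bowl that contained d9 across from d14⟧ = {d1, d5, d8}; d16 ∉ this set.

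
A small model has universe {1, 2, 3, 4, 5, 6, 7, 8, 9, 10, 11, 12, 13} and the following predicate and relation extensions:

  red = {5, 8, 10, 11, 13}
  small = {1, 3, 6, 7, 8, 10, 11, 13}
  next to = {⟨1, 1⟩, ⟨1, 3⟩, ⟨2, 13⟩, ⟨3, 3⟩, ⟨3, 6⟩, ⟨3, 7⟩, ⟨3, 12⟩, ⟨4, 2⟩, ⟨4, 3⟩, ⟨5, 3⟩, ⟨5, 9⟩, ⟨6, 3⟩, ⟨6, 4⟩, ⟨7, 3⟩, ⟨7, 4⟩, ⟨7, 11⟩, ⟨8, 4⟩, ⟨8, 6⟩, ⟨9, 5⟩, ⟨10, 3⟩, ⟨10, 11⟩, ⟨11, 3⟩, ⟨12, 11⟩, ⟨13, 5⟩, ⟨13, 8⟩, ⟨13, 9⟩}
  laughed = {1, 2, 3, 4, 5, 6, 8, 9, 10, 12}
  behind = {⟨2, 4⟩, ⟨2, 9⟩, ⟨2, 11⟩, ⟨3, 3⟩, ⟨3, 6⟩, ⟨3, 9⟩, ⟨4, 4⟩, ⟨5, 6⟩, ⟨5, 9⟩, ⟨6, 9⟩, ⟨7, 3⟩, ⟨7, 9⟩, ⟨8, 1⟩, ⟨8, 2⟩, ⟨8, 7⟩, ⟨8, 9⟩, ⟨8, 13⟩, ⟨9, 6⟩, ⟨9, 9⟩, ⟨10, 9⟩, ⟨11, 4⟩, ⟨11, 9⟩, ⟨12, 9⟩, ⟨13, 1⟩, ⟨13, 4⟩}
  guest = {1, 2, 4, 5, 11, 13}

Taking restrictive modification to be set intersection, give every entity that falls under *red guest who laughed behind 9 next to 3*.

⟦who laughed⟧ = ⟦laughed⟧ = {1, 2, 3, 4, 5, 6, 8, 9, 10, 12}
⟦behind 9⟧ = {x : ⟨x, 9⟩ ∈ ⟦behind⟧} = {2, 3, 5, 6, 7, 8, 9, 10, 11, 12}
⟦next to 3⟧ = {x : ⟨x, 3⟩ ∈ ⟦next to⟧} = {1, 3, 4, 5, 6, 7, 10, 11}
⟦guest⟧ = {1, 2, 4, 5, 11, 13}
… ∩ ⟦who laughed⟧ = {1, 2, 4, 5, 11, 13} ∩ {1, 2, 3, 4, 5, 6, 8, 9, 10, 12} = {1, 2, 4, 5}
… ∩ ⟦behind 9⟧ = {1, 2, 4, 5} ∩ {2, 3, 5, 6, 7, 8, 9, 10, 11, 12} = {2, 5}
… ∩ ⟦next to 3⟧ = {2, 5} ∩ {1, 3, 4, 5, 6, 7, 10, 11} = {5}
… ∩ ⟦red⟧ = {5} ∩ {5, 8, 10, 11, 13} = {5}
So ⟦red guest who laughed behind 9 next to 3⟧ = {5}.

{5}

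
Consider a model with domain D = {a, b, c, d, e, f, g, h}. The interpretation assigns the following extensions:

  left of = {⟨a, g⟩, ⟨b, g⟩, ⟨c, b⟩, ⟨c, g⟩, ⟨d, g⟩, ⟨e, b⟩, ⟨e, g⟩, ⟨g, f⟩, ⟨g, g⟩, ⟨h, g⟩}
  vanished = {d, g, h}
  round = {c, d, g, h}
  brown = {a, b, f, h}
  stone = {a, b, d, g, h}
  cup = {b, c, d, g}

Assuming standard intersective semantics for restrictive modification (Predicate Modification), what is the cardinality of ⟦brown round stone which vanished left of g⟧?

⟦which vanished⟧ = ⟦vanished⟧ = {d, g, h}
⟦left of g⟧ = {x : ⟨x, g⟩ ∈ ⟦left of⟧} = {a, b, c, d, e, g, h}
⟦stone⟧ = {a, b, d, g, h}
… ∩ ⟦which vanished⟧ = {a, b, d, g, h} ∩ {d, g, h} = {d, g, h}
… ∩ ⟦left of g⟧ = {d, g, h} ∩ {a, b, c, d, e, g, h} = {d, g, h}
… ∩ ⟦brown⟧ = {d, g, h} ∩ {a, b, f, h} = {h}
… ∩ ⟦round⟧ = {h} ∩ {c, d, g, h} = {h}
⟦brown round stone which vanished left of g⟧ = {h}, so the cardinality is 1.

1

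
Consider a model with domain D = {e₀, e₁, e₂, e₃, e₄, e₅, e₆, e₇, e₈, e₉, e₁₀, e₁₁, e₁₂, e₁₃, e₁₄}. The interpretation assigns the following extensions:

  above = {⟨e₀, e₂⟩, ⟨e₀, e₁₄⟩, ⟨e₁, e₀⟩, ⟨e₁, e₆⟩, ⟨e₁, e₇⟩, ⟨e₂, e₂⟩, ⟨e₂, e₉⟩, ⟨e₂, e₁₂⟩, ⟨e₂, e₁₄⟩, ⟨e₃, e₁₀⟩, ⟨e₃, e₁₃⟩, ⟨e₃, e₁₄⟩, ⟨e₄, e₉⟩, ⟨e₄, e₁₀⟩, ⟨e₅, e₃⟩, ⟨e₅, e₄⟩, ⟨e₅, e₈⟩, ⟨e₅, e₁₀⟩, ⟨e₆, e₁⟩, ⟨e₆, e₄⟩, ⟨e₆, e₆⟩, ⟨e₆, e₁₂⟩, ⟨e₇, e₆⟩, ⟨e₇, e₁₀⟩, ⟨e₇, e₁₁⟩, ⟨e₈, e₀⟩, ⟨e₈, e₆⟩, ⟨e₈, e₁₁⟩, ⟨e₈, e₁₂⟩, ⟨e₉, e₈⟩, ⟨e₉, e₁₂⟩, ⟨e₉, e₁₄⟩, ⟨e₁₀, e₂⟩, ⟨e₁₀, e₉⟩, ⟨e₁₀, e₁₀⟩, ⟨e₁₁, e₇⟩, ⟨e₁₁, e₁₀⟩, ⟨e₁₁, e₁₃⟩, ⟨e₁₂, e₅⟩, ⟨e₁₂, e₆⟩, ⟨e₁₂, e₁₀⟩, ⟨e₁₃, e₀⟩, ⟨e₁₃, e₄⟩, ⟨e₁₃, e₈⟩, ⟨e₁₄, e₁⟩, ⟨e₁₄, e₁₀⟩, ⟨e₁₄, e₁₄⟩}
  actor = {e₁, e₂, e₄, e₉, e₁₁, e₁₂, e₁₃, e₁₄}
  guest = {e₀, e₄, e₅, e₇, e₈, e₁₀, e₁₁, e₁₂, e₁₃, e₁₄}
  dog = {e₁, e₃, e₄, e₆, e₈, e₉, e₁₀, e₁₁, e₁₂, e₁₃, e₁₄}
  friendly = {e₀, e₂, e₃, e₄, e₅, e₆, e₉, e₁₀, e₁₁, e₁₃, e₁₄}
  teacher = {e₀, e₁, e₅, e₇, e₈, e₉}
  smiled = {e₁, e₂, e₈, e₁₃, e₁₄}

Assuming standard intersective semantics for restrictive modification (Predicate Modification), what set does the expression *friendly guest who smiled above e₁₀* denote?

{e₁₄}

⟦who smiled⟧ = ⟦smiled⟧ = {e₁, e₂, e₈, e₁₃, e₁₄}
⟦above e₁₀⟧ = {x : ⟨x, e₁₀⟩ ∈ ⟦above⟧} = {e₃, e₄, e₅, e₇, e₁₀, e₁₁, e₁₂, e₁₄}
⟦guest⟧ = {e₀, e₄, e₅, e₇, e₈, e₁₀, e₁₁, e₁₂, e₁₃, e₁₄}
… ∩ ⟦who smiled⟧ = {e₀, e₄, e₅, e₇, e₈, e₁₀, e₁₁, e₁₂, e₁₃, e₁₄} ∩ {e₁, e₂, e₈, e₁₃, e₁₄} = {e₈, e₁₃, e₁₄}
… ∩ ⟦above e₁₀⟧ = {e₈, e₁₃, e₁₄} ∩ {e₃, e₄, e₅, e₇, e₁₀, e₁₁, e₁₂, e₁₄} = {e₁₄}
… ∩ ⟦friendly⟧ = {e₁₄} ∩ {e₀, e₂, e₃, e₄, e₅, e₆, e₉, e₁₀, e₁₁, e₁₃, e₁₄} = {e₁₄}
So ⟦friendly guest who smiled above e₁₀⟧ = {e₁₄}.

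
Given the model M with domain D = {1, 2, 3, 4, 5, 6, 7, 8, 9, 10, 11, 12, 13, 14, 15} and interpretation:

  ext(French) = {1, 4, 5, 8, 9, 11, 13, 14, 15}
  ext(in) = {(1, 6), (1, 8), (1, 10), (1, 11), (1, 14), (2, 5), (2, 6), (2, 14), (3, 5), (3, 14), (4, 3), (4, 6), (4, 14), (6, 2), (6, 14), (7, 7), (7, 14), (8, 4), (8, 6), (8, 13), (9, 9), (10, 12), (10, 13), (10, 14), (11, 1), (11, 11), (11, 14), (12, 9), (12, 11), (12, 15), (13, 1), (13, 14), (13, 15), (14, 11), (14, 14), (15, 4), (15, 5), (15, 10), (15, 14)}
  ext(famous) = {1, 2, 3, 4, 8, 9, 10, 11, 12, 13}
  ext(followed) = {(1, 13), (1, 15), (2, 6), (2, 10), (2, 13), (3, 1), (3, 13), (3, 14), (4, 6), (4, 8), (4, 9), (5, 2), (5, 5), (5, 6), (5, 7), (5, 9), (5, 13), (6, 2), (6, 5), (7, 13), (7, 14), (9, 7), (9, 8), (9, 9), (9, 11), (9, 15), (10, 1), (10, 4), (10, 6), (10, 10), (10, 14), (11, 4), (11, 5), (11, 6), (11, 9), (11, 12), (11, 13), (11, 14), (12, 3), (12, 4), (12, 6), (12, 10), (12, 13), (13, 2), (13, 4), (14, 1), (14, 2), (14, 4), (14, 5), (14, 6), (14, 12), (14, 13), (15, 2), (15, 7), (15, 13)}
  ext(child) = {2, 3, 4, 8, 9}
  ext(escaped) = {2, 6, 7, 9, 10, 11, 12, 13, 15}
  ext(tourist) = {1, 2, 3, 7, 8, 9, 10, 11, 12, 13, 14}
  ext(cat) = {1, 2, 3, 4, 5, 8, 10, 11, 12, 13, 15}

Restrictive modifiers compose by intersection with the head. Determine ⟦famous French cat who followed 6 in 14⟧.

⟦who followed 6⟧ = {x : ⟨x, 6⟩ ∈ ⟦followed⟧} = {2, 4, 5, 10, 11, 12, 14}
⟦in 14⟧ = {x : ⟨x, 14⟩ ∈ ⟦in⟧} = {1, 2, 3, 4, 6, 7, 10, 11, 13, 14, 15}
⟦cat⟧ = {1, 2, 3, 4, 5, 8, 10, 11, 12, 13, 15}
… ∩ ⟦who followed 6⟧ = {1, 2, 3, 4, 5, 8, 10, 11, 12, 13, 15} ∩ {2, 4, 5, 10, 11, 12, 14} = {2, 4, 5, 10, 11, 12}
… ∩ ⟦in 14⟧ = {2, 4, 5, 10, 11, 12} ∩ {1, 2, 3, 4, 6, 7, 10, 11, 13, 14, 15} = {2, 4, 10, 11}
… ∩ ⟦famous⟧ = {2, 4, 10, 11} ∩ {1, 2, 3, 4, 8, 9, 10, 11, 12, 13} = {2, 4, 10, 11}
… ∩ ⟦French⟧ = {2, 4, 10, 11} ∩ {1, 4, 5, 8, 9, 11, 13, 14, 15} = {4, 11}
So ⟦famous French cat who followed 6 in 14⟧ = {4, 11}.

{4, 11}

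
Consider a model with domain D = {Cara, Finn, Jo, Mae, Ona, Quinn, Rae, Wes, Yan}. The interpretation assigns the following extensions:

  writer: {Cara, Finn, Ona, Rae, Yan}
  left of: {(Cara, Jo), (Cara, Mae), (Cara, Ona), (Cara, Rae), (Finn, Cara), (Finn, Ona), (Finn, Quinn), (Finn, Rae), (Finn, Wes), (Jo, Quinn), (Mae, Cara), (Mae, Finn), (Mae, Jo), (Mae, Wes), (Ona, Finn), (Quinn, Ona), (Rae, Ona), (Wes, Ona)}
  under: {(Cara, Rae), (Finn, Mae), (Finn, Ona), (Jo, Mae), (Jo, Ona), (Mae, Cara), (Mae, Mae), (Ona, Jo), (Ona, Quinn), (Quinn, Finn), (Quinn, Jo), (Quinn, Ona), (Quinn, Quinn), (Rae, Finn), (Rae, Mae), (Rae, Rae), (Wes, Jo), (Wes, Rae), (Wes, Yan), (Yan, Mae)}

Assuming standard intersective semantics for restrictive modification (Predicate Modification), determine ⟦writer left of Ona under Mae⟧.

⟦left of Ona⟧ = {x : ⟨x, Ona⟩ ∈ ⟦left of⟧} = {Cara, Finn, Quinn, Rae, Wes}
⟦under Mae⟧ = {x : ⟨x, Mae⟩ ∈ ⟦under⟧} = {Finn, Jo, Mae, Rae, Yan}
⟦writer⟧ = {Cara, Finn, Ona, Rae, Yan}
… ∩ ⟦left of Ona⟧ = {Cara, Finn, Ona, Rae, Yan} ∩ {Cara, Finn, Quinn, Rae, Wes} = {Cara, Finn, Rae}
… ∩ ⟦under Mae⟧ = {Cara, Finn, Rae} ∩ {Finn, Jo, Mae, Rae, Yan} = {Finn, Rae}
So ⟦writer left of Ona under Mae⟧ = {Finn, Rae}.

{Finn, Rae}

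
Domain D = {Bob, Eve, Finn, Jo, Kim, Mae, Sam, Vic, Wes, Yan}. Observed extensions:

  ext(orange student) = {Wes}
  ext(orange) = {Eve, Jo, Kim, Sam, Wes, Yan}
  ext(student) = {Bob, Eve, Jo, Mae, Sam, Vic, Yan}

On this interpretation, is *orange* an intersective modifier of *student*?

no

⟦orange⟧ ∩ ⟦student⟧ = {Eve, Jo, Kim, Sam, Wes, Yan} ∩ {Bob, Eve, Jo, Mae, Sam, Vic, Yan} = {Eve, Jo, Sam, Yan}
Observed ⟦orange student⟧ = {Wes}.
These differ, so the modifier is not intersective in this model.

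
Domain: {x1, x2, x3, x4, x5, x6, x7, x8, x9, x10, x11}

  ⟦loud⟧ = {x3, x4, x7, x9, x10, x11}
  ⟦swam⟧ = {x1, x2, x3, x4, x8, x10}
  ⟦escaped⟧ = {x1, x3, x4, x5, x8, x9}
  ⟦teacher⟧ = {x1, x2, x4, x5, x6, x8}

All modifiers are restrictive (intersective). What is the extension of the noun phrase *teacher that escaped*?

{x1, x4, x5, x8}

⟦that escaped⟧ = ⟦escaped⟧ = {x1, x3, x4, x5, x8, x9}
⟦teacher⟧ = {x1, x2, x4, x5, x6, x8}
… ∩ ⟦that escaped⟧ = {x1, x2, x4, x5, x6, x8} ∩ {x1, x3, x4, x5, x8, x9} = {x1, x4, x5, x8}
So ⟦teacher that escaped⟧ = {x1, x4, x5, x8}.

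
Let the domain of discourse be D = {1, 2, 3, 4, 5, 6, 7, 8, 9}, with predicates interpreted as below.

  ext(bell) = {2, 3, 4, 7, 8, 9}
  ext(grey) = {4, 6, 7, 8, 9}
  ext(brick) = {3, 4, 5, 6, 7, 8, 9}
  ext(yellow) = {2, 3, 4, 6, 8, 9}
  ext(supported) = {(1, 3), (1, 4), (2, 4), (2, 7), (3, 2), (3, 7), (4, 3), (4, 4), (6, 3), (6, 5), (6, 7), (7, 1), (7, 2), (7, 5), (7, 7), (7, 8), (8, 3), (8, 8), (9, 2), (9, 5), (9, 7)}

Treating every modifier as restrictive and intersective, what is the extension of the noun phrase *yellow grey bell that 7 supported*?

{8}

⟦that 7 supported⟧ = {x : ⟨7, x⟩ ∈ ⟦supported⟧} = {1, 2, 5, 7, 8}
⟦bell⟧ = {2, 3, 4, 7, 8, 9}
… ∩ ⟦that 7 supported⟧ = {2, 3, 4, 7, 8, 9} ∩ {1, 2, 5, 7, 8} = {2, 7, 8}
… ∩ ⟦yellow⟧ = {2, 7, 8} ∩ {2, 3, 4, 6, 8, 9} = {2, 8}
… ∩ ⟦grey⟧ = {2, 8} ∩ {4, 6, 7, 8, 9} = {8}
So ⟦yellow grey bell that 7 supported⟧ = {8}.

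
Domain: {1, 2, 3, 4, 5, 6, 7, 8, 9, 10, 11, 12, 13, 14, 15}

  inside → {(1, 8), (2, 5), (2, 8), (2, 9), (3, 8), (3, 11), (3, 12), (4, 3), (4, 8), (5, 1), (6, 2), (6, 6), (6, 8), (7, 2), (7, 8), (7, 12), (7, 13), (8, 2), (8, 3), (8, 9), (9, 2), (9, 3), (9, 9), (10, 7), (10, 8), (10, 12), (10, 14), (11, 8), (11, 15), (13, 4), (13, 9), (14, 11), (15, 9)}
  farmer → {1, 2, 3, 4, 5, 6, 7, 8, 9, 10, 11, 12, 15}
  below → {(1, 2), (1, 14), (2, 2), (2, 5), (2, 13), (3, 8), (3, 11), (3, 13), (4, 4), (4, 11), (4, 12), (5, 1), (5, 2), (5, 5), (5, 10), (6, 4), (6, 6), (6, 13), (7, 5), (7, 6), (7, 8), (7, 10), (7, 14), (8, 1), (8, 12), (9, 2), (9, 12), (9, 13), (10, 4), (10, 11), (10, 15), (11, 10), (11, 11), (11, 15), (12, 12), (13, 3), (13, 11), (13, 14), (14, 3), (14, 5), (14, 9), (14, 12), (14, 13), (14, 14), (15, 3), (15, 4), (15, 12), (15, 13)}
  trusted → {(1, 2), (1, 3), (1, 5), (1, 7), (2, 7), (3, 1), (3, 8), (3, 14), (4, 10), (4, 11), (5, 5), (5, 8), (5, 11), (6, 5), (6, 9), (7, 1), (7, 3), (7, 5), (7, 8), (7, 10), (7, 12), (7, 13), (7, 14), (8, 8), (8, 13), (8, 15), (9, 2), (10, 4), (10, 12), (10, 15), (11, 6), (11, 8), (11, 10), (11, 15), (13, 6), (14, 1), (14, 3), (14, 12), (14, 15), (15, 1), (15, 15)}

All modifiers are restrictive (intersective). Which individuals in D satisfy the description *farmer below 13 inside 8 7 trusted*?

{3}

⟦below 13⟧ = {x : ⟨x, 13⟩ ∈ ⟦below⟧} = {2, 3, 6, 9, 14, 15}
⟦inside 8⟧ = {x : ⟨x, 8⟩ ∈ ⟦inside⟧} = {1, 2, 3, 4, 6, 7, 10, 11}
⟦7 trusted⟧ = {x : ⟨7, x⟩ ∈ ⟦trusted⟧} = {1, 3, 5, 8, 10, 12, 13, 14}
⟦farmer⟧ = {1, 2, 3, 4, 5, 6, 7, 8, 9, 10, 11, 12, 15}
… ∩ ⟦below 13⟧ = {1, 2, 3, 4, 5, 6, 7, 8, 9, 10, 11, 12, 15} ∩ {2, 3, 6, 9, 14, 15} = {2, 3, 6, 9, 15}
… ∩ ⟦inside 8⟧ = {2, 3, 6, 9, 15} ∩ {1, 2, 3, 4, 6, 7, 10, 11} = {2, 3, 6}
… ∩ ⟦7 trusted⟧ = {2, 3, 6} ∩ {1, 3, 5, 8, 10, 12, 13, 14} = {3}
So ⟦farmer below 13 inside 8 7 trusted⟧ = {3}.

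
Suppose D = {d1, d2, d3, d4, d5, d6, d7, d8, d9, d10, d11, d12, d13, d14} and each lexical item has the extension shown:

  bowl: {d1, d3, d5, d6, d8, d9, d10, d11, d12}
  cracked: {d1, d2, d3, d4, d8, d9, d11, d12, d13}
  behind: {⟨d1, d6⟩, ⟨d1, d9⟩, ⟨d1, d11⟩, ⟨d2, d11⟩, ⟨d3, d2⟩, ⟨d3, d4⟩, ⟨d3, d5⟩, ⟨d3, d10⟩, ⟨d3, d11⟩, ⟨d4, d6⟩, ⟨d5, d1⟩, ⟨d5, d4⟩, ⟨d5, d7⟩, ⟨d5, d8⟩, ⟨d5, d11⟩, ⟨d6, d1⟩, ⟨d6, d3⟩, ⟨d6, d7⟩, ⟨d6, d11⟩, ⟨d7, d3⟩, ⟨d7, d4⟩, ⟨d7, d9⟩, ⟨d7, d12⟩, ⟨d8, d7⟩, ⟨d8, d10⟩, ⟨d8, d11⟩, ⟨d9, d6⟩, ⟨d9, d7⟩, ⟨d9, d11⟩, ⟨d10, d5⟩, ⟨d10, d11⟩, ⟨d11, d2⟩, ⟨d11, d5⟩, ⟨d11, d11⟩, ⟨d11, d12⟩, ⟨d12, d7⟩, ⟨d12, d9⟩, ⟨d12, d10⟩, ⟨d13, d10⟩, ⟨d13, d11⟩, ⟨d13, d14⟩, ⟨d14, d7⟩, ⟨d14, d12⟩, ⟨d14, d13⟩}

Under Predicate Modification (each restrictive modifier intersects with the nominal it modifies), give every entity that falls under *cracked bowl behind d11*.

{d1, d3, d8, d9, d11}

⟦behind d11⟧ = {x : ⟨x, d11⟩ ∈ ⟦behind⟧} = {d1, d2, d3, d5, d6, d8, d9, d10, d11, d13}
⟦bowl⟧ = {d1, d3, d5, d6, d8, d9, d10, d11, d12}
… ∩ ⟦behind d11⟧ = {d1, d3, d5, d6, d8, d9, d10, d11, d12} ∩ {d1, d2, d3, d5, d6, d8, d9, d10, d11, d13} = {d1, d3, d5, d6, d8, d9, d10, d11}
… ∩ ⟦cracked⟧ = {d1, d3, d5, d6, d8, d9, d10, d11} ∩ {d1, d2, d3, d4, d8, d9, d11, d12, d13} = {d1, d3, d8, d9, d11}
So ⟦cracked bowl behind d11⟧ = {d1, d3, d8, d9, d11}.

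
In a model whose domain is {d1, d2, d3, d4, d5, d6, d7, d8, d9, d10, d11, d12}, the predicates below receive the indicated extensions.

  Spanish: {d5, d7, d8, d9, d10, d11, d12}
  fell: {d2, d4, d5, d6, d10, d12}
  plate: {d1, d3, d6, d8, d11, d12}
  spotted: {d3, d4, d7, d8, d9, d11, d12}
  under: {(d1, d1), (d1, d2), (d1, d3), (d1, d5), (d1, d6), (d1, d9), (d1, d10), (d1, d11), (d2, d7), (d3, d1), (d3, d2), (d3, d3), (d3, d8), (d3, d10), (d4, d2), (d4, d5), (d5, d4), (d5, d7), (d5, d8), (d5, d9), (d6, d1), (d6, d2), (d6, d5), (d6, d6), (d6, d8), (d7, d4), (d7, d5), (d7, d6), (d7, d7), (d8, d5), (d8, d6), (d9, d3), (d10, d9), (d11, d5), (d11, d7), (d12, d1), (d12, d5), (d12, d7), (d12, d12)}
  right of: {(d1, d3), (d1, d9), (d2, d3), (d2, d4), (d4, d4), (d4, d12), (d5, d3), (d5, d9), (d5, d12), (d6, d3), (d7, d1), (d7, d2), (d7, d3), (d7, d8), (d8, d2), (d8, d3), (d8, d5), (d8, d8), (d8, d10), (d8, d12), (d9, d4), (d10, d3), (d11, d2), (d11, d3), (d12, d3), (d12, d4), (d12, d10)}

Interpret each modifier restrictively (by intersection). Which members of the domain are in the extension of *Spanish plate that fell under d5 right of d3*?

{d12}

⟦that fell⟧ = ⟦fell⟧ = {d2, d4, d5, d6, d10, d12}
⟦under d5⟧ = {x : ⟨x, d5⟩ ∈ ⟦under⟧} = {d1, d4, d6, d7, d8, d11, d12}
⟦right of d3⟧ = {x : ⟨x, d3⟩ ∈ ⟦right of⟧} = {d1, d2, d5, d6, d7, d8, d10, d11, d12}
⟦plate⟧ = {d1, d3, d6, d8, d11, d12}
… ∩ ⟦that fell⟧ = {d1, d3, d6, d8, d11, d12} ∩ {d2, d4, d5, d6, d10, d12} = {d6, d12}
… ∩ ⟦under d5⟧ = {d6, d12} ∩ {d1, d4, d6, d7, d8, d11, d12} = {d6, d12}
… ∩ ⟦right of d3⟧ = {d6, d12} ∩ {d1, d2, d5, d6, d7, d8, d10, d11, d12} = {d6, d12}
… ∩ ⟦Spanish⟧ = {d6, d12} ∩ {d5, d7, d8, d9, d10, d11, d12} = {d12}
So ⟦Spanish plate that fell under d5 right of d3⟧ = {d12}.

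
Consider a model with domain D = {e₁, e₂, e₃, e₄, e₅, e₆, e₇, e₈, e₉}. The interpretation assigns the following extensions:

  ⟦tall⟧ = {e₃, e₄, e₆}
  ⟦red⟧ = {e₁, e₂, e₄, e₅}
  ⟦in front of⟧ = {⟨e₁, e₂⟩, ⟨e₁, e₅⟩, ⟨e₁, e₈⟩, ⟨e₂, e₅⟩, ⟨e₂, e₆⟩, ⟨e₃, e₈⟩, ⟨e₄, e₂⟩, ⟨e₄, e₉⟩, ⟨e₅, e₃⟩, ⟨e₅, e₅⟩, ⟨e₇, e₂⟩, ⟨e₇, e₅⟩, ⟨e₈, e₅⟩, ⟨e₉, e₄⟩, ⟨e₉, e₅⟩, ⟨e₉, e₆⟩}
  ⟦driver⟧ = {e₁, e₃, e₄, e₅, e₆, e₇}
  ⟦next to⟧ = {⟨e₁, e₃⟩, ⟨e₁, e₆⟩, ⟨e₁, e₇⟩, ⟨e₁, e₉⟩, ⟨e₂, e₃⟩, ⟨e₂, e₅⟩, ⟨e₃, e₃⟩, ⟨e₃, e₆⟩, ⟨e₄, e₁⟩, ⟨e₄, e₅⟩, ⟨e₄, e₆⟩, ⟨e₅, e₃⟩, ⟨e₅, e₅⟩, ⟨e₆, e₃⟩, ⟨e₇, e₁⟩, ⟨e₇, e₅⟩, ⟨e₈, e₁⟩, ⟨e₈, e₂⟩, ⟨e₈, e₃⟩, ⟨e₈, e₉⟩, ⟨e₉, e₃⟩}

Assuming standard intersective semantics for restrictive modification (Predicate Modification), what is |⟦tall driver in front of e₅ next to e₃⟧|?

⟦in front of e₅⟧ = {x : ⟨x, e₅⟩ ∈ ⟦in front of⟧} = {e₁, e₂, e₅, e₇, e₈, e₉}
⟦next to e₃⟧ = {x : ⟨x, e₃⟩ ∈ ⟦next to⟧} = {e₁, e₂, e₃, e₅, e₆, e₈, e₉}
⟦driver⟧ = {e₁, e₃, e₄, e₅, e₆, e₇}
… ∩ ⟦in front of e₅⟧ = {e₁, e₃, e₄, e₅, e₆, e₇} ∩ {e₁, e₂, e₅, e₇, e₈, e₉} = {e₁, e₅, e₇}
… ∩ ⟦next to e₃⟧ = {e₁, e₅, e₇} ∩ {e₁, e₂, e₃, e₅, e₆, e₈, e₉} = {e₁, e₅}
… ∩ ⟦tall⟧ = {e₁, e₅} ∩ {e₃, e₄, e₆} = ∅
⟦tall driver in front of e₅ next to e₃⟧ = ∅, so the cardinality is 0.

0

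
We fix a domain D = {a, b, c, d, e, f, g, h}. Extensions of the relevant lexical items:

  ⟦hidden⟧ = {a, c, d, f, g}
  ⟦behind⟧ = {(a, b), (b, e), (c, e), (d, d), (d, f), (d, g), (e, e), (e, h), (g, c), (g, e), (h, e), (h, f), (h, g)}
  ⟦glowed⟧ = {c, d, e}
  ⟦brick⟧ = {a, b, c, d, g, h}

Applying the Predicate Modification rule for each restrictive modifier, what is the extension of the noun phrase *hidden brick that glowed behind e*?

⟦that glowed⟧ = ⟦glowed⟧ = {c, d, e}
⟦behind e⟧ = {x : ⟨x, e⟩ ∈ ⟦behind⟧} = {b, c, e, g, h}
⟦brick⟧ = {a, b, c, d, g, h}
… ∩ ⟦that glowed⟧ = {a, b, c, d, g, h} ∩ {c, d, e} = {c, d}
… ∩ ⟦behind e⟧ = {c, d} ∩ {b, c, e, g, h} = {c}
… ∩ ⟦hidden⟧ = {c} ∩ {a, c, d, f, g} = {c}
So ⟦hidden brick that glowed behind e⟧ = {c}.

{c}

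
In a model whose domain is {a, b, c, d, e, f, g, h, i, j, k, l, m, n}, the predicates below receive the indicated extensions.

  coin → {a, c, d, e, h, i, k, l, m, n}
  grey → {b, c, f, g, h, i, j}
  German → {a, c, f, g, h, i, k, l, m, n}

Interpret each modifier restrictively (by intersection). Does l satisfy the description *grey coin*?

⟦coin⟧ = {a, c, d, e, h, i, k, l, m, n}
… ∩ ⟦grey⟧ = {a, c, d, e, h, i, k, l, m, n} ∩ {b, c, f, g, h, i, j} = {c, h, i}
⟦grey coin⟧ = {c, h, i}; l ∉ this set.

no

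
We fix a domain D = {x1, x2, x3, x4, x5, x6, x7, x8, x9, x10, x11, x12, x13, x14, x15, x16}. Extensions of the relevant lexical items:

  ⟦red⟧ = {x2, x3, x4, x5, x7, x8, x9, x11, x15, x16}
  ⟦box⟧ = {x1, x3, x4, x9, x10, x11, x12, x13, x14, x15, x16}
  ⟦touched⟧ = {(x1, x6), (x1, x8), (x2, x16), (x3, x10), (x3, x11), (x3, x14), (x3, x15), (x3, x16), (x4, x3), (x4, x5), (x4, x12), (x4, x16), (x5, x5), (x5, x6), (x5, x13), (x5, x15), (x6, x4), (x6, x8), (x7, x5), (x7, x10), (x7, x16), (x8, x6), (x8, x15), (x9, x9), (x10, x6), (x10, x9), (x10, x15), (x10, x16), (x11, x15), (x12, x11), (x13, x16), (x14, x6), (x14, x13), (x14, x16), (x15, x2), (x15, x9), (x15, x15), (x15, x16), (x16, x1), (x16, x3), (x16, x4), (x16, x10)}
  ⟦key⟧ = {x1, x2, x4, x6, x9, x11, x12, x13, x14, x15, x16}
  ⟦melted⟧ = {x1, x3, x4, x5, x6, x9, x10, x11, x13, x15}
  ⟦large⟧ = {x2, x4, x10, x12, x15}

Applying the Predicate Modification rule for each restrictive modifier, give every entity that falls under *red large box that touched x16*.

⟦that touched x16⟧ = {x : ⟨x, x16⟩ ∈ ⟦touched⟧} = {x2, x3, x4, x7, x10, x13, x14, x15}
⟦box⟧ = {x1, x3, x4, x9, x10, x11, x12, x13, x14, x15, x16}
… ∩ ⟦that touched x16⟧ = {x1, x3, x4, x9, x10, x11, x12, x13, x14, x15, x16} ∩ {x2, x3, x4, x7, x10, x13, x14, x15} = {x3, x4, x10, x13, x14, x15}
… ∩ ⟦red⟧ = {x3, x4, x10, x13, x14, x15} ∩ {x2, x3, x4, x5, x7, x8, x9, x11, x15, x16} = {x3, x4, x15}
… ∩ ⟦large⟧ = {x3, x4, x15} ∩ {x2, x4, x10, x12, x15} = {x4, x15}
So ⟦red large box that touched x16⟧ = {x4, x15}.

{x4, x15}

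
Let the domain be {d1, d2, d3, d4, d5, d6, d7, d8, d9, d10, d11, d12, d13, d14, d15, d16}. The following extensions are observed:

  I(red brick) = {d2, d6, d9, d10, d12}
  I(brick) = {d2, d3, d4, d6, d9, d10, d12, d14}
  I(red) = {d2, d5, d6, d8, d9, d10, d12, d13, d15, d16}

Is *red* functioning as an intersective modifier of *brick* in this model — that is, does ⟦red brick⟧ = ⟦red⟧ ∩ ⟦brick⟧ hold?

yes

⟦red⟧ ∩ ⟦brick⟧ = {d2, d5, d6, d8, d9, d10, d12, d13, d15, d16} ∩ {d2, d3, d4, d6, d9, d10, d12, d14} = {d2, d6, d9, d10, d12}
Observed ⟦red brick⟧ = {d2, d6, d9, d10, d12}.
These coincide, so the modifier is intersective here.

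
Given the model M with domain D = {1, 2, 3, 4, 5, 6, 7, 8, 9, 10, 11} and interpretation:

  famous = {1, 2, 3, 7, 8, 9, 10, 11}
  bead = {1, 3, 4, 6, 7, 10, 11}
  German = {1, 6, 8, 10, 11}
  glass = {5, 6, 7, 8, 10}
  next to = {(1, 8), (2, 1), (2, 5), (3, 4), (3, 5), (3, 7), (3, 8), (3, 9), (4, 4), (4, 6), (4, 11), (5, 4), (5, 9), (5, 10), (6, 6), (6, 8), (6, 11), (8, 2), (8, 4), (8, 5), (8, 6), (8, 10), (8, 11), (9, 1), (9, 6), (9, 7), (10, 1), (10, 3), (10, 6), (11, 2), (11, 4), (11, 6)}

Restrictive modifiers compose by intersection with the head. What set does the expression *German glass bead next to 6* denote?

⟦next to 6⟧ = {x : ⟨x, 6⟩ ∈ ⟦next to⟧} = {4, 6, 8, 9, 10, 11}
⟦bead⟧ = {1, 3, 4, 6, 7, 10, 11}
… ∩ ⟦next to 6⟧ = {1, 3, 4, 6, 7, 10, 11} ∩ {4, 6, 8, 9, 10, 11} = {4, 6, 10, 11}
… ∩ ⟦German⟧ = {4, 6, 10, 11} ∩ {1, 6, 8, 10, 11} = {6, 10, 11}
… ∩ ⟦glass⟧ = {6, 10, 11} ∩ {5, 6, 7, 8, 10} = {6, 10}
So ⟦German glass bead next to 6⟧ = {6, 10}.

{6, 10}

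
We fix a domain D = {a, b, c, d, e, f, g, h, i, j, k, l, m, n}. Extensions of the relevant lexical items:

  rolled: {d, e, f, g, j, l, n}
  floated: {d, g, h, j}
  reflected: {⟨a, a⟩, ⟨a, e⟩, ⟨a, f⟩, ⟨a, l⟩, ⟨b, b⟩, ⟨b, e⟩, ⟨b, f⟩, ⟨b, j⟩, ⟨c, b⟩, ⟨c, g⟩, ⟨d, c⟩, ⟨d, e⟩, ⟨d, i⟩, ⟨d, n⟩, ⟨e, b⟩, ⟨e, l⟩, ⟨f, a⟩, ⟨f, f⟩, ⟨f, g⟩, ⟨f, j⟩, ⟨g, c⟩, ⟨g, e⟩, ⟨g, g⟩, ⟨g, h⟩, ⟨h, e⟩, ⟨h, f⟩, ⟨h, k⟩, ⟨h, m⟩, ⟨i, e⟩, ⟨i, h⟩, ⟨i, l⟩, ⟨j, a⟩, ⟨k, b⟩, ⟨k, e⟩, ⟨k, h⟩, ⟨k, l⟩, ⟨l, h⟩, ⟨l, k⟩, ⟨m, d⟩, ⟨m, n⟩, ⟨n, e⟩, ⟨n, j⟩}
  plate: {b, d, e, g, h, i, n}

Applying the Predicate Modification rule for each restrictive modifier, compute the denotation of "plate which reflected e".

⟦which reflected e⟧ = {x : ⟨x, e⟩ ∈ ⟦reflected⟧} = {a, b, d, g, h, i, k, n}
⟦plate⟧ = {b, d, e, g, h, i, n}
… ∩ ⟦which reflected e⟧ = {b, d, e, g, h, i, n} ∩ {a, b, d, g, h, i, k, n} = {b, d, g, h, i, n}
So ⟦plate which reflected e⟧ = {b, d, g, h, i, n}.

{b, d, g, h, i, n}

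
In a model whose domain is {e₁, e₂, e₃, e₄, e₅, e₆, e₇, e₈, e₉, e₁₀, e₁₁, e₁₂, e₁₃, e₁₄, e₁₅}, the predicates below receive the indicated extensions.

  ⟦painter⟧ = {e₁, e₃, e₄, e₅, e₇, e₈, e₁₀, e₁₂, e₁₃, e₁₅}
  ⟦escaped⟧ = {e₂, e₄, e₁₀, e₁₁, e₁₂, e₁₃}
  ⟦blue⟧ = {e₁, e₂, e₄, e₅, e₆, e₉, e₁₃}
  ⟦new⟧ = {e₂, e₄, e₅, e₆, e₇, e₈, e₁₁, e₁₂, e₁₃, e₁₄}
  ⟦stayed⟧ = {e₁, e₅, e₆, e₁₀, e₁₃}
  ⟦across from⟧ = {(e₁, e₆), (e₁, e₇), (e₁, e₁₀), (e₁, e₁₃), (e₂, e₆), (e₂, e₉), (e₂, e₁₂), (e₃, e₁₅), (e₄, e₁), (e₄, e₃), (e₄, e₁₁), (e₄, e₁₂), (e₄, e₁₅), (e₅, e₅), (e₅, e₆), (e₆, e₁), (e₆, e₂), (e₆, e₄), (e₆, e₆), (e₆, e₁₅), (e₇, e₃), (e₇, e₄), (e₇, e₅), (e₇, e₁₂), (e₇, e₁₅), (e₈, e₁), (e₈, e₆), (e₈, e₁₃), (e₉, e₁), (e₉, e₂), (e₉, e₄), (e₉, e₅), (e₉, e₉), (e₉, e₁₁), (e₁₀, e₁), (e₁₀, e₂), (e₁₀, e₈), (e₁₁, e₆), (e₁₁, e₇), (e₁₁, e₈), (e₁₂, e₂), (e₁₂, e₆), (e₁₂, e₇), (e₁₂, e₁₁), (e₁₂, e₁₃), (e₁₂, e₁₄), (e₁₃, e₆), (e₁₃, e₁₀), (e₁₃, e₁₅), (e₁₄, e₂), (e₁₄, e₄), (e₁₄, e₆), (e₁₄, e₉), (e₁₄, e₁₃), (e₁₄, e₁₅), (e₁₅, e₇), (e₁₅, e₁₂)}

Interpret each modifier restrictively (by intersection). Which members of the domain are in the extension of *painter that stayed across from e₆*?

⟦that stayed⟧ = ⟦stayed⟧ = {e₁, e₅, e₆, e₁₀, e₁₃}
⟦across from e₆⟧ = {x : ⟨x, e₆⟩ ∈ ⟦across from⟧} = {e₁, e₂, e₅, e₆, e₈, e₁₁, e₁₂, e₁₃, e₁₄}
⟦painter⟧ = {e₁, e₃, e₄, e₅, e₇, e₈, e₁₀, e₁₂, e₁₃, e₁₅}
… ∩ ⟦that stayed⟧ = {e₁, e₃, e₄, e₅, e₇, e₈, e₁₀, e₁₂, e₁₃, e₁₅} ∩ {e₁, e₅, e₆, e₁₀, e₁₃} = {e₁, e₅, e₁₀, e₁₃}
… ∩ ⟦across from e₆⟧ = {e₁, e₅, e₁₀, e₁₃} ∩ {e₁, e₂, e₅, e₆, e₈, e₁₁, e₁₂, e₁₃, e₁₄} = {e₁, e₅, e₁₃}
So ⟦painter that stayed across from e₆⟧ = {e₁, e₅, e₁₃}.

{e₁, e₅, e₁₃}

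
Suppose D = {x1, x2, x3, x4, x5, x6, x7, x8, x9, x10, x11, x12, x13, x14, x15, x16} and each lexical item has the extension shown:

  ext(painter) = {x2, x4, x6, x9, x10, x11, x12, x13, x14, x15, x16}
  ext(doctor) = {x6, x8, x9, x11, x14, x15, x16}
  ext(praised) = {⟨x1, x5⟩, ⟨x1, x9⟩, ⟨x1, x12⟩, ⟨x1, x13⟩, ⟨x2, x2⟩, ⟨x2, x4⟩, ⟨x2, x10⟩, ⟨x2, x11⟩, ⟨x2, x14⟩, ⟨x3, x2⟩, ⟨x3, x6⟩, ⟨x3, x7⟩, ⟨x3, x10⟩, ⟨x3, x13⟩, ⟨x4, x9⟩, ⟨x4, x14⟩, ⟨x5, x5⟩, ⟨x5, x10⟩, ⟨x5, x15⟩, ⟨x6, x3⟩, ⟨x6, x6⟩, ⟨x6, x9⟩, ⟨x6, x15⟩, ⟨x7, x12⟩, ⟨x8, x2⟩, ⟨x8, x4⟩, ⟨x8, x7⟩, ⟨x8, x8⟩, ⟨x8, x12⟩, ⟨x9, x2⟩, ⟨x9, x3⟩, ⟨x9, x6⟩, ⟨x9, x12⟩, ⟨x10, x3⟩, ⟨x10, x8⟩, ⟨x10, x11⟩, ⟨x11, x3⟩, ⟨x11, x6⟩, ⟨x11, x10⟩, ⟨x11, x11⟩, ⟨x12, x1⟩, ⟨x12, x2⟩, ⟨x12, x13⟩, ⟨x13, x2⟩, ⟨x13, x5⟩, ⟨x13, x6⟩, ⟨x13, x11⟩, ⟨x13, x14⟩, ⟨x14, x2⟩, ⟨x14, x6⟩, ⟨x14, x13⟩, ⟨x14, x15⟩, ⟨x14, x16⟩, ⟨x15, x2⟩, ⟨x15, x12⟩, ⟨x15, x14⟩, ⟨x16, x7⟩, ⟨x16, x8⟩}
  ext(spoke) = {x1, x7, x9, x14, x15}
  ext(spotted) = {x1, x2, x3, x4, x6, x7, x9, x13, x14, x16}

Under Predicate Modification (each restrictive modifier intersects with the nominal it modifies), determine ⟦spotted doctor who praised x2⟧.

{x9, x14}

⟦who praised x2⟧ = {x : ⟨x, x2⟩ ∈ ⟦praised⟧} = {x2, x3, x8, x9, x12, x13, x14, x15}
⟦doctor⟧ = {x6, x8, x9, x11, x14, x15, x16}
… ∩ ⟦who praised x2⟧ = {x6, x8, x9, x11, x14, x15, x16} ∩ {x2, x3, x8, x9, x12, x13, x14, x15} = {x8, x9, x14, x15}
… ∩ ⟦spotted⟧ = {x8, x9, x14, x15} ∩ {x1, x2, x3, x4, x6, x7, x9, x13, x14, x16} = {x9, x14}
So ⟦spotted doctor who praised x2⟧ = {x9, x14}.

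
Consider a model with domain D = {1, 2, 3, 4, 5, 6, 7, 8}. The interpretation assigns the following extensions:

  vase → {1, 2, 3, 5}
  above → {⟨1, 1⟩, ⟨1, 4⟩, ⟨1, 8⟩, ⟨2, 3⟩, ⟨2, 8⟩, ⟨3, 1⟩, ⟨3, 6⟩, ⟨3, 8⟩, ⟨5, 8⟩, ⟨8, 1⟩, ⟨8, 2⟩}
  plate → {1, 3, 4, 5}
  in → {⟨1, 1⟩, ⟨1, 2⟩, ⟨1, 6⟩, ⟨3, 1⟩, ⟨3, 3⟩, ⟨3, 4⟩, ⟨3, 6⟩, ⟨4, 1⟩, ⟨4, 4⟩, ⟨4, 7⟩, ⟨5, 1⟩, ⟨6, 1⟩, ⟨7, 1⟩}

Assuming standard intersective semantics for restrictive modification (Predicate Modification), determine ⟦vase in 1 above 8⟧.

{1, 3, 5}

⟦in 1⟧ = {x : ⟨x, 1⟩ ∈ ⟦in⟧} = {1, 3, 4, 5, 6, 7}
⟦above 8⟧ = {x : ⟨x, 8⟩ ∈ ⟦above⟧} = {1, 2, 3, 5}
⟦vase⟧ = {1, 2, 3, 5}
… ∩ ⟦in 1⟧ = {1, 2, 3, 5} ∩ {1, 3, 4, 5, 6, 7} = {1, 3, 5}
… ∩ ⟦above 8⟧ = {1, 3, 5} ∩ {1, 2, 3, 5} = {1, 3, 5}
So ⟦vase in 1 above 8⟧ = {1, 3, 5}.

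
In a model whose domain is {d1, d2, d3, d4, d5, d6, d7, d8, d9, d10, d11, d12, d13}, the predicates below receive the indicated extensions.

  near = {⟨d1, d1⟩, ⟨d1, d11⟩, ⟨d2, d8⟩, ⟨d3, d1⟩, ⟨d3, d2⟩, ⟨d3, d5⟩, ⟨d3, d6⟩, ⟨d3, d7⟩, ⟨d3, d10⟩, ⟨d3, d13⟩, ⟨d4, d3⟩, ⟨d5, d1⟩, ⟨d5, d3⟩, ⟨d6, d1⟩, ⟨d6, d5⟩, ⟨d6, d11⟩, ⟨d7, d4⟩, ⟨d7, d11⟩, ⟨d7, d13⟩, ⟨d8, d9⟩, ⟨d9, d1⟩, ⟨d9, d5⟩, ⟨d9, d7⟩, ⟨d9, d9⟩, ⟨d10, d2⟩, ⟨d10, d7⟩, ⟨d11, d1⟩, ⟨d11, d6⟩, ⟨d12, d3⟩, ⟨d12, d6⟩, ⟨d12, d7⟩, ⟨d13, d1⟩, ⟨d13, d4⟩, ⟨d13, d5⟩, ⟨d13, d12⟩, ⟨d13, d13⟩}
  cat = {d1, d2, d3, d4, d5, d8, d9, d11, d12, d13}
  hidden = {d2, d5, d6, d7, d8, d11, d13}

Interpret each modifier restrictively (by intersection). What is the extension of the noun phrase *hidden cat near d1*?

{d5, d11, d13}

⟦near d1⟧ = {x : ⟨x, d1⟩ ∈ ⟦near⟧} = {d1, d3, d5, d6, d9, d11, d13}
⟦cat⟧ = {d1, d2, d3, d4, d5, d8, d9, d11, d12, d13}
… ∩ ⟦near d1⟧ = {d1, d2, d3, d4, d5, d8, d9, d11, d12, d13} ∩ {d1, d3, d5, d6, d9, d11, d13} = {d1, d3, d5, d9, d11, d13}
… ∩ ⟦hidden⟧ = {d1, d3, d5, d9, d11, d13} ∩ {d2, d5, d6, d7, d8, d11, d13} = {d5, d11, d13}
So ⟦hidden cat near d1⟧ = {d5, d11, d13}.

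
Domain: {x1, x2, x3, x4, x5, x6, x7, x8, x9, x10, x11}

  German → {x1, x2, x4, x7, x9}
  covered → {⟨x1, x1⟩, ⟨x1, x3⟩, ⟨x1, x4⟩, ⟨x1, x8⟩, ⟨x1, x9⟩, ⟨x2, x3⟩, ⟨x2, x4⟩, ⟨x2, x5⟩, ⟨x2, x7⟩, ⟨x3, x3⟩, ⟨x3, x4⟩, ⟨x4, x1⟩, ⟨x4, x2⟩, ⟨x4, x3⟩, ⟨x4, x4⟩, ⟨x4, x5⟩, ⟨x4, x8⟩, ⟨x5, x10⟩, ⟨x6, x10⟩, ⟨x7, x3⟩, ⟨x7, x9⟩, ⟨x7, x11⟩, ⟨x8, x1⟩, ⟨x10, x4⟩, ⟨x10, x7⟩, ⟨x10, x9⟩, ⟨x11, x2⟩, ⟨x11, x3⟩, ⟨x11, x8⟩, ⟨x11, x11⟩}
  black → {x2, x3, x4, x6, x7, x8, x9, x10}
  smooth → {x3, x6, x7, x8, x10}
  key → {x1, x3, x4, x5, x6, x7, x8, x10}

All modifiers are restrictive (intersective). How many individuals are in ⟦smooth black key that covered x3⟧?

2

⟦that covered x3⟧ = {x : ⟨x, x3⟩ ∈ ⟦covered⟧} = {x1, x2, x3, x4, x7, x11}
⟦key⟧ = {x1, x3, x4, x5, x6, x7, x8, x10}
… ∩ ⟦that covered x3⟧ = {x1, x3, x4, x5, x6, x7, x8, x10} ∩ {x1, x2, x3, x4, x7, x11} = {x1, x3, x4, x7}
… ∩ ⟦smooth⟧ = {x1, x3, x4, x7} ∩ {x3, x6, x7, x8, x10} = {x3, x7}
… ∩ ⟦black⟧ = {x3, x7} ∩ {x2, x3, x4, x6, x7, x8, x9, x10} = {x3, x7}
⟦smooth black key that covered x3⟧ = {x3, x7}, so the cardinality is 2.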